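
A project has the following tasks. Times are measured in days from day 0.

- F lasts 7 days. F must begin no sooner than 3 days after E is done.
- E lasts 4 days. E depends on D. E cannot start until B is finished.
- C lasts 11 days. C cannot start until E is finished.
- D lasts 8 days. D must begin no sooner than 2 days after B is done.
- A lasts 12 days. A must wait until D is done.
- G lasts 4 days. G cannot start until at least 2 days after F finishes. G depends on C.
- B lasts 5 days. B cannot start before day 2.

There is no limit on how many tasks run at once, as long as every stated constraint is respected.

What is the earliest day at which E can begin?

B cannot begin until its own release at day 2. It runs from day 2 to 2 + 5 = day 7.
D cannot begin until B (finishes day 7, plus 2-day gap → day 9). It runs from day 9 to 9 + 8 = day 17.
E waits on D (finishes day 17); B (finishes day 7). The latest of these is day 17, which is the earliest E can start.

17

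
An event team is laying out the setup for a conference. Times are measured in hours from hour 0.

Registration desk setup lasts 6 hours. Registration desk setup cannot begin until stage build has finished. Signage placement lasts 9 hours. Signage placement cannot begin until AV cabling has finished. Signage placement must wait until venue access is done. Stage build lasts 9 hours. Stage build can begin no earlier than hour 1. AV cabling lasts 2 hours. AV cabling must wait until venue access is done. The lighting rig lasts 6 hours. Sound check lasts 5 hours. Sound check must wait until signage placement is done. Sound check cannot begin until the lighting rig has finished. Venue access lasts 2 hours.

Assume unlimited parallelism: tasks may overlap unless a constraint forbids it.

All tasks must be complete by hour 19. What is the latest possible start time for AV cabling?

Sound check must finish by hour 19; it takes 5 hours, so it must start by 19 − 5 = hour 14.
Signage placement has to be done before sound check (must start by hour 14). That means finishing by hour 14, i.e. starting by 14 − 9 = hour 5.
AV cabling feeds into signage placement (must start by hour 5); so AV cabling must finish by hour 5 and therefore start by hour 3.

3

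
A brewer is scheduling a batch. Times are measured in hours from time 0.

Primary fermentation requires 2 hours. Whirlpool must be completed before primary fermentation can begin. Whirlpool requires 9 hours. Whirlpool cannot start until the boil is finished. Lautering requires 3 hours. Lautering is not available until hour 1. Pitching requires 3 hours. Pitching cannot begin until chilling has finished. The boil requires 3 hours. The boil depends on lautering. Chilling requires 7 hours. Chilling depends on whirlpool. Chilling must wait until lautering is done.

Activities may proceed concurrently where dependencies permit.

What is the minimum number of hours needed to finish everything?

After its own release at hour 1, lautering can start at hour 1 and finishes at hour 4.
After lautering (finishes hour 4), the boil can start at hour 4 and finishes at hour 7.
After the boil (finishes hour 7), whirlpool can start at hour 7 and finishes at hour 16.
Primary fermentation waits on whirlpool (finishes hour 16), so it starts at hour 16 and finishes at 16 + 2 = hour 18.
For chilling: whirlpool (finishes hour 16); lautering (finishes hour 4). Taking the maximum gives a start of hour 16, and it finishes at 16 + 7 = hour 23.
After chilling (finishes hour 23), pitching can start at hour 23 and finishes at hour 26.
All tasks are finished once the last one completes. Finish times: Lautering at 4, The boil at 7, Whirlpool at 16, Chilling at 23, Pitching at 26, Primary fermentation at 18. The latest is hour 26.

26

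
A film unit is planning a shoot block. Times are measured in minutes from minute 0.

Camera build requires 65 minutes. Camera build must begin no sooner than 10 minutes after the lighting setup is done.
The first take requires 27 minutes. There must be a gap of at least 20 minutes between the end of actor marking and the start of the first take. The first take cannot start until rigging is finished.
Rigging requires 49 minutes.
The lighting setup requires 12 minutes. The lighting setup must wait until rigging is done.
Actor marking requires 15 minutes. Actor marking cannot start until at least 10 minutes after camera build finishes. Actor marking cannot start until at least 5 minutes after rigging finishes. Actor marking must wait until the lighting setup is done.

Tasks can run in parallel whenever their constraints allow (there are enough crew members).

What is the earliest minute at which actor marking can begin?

Rigging can start immediately at minute 0; it finishes at minute 49.
The lighting setup waits on rigging (finishes minute 49), so it starts at minute 49 and finishes at 49 + 12 = minute 61.
Camera build cannot begin until the lighting setup (finishes minute 61, plus 10-minute gap → minute 71). It runs from minute 71 to 71 + 65 = minute 136.
Actor marking waits on camera build (finishes minute 136, plus 10-minute gap → minute 146); rigging (finishes minute 49, plus 5-minute gap → minute 54); the lighting setup (finishes minute 61). The latest of these is minute 146, which is the earliest actor marking can start.

146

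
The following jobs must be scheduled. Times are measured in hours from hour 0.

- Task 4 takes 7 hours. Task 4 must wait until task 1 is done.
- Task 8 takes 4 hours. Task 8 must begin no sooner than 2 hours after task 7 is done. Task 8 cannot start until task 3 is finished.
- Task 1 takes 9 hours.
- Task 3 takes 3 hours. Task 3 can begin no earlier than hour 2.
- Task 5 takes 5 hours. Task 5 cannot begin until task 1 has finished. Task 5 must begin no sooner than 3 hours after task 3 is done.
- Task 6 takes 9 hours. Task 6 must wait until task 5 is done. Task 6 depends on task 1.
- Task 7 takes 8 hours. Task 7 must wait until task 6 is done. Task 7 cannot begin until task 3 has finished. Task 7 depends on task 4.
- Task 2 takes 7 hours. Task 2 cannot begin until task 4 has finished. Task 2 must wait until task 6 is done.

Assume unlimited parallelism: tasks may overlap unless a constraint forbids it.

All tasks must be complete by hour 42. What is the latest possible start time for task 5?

Nothing follows task 2; the deadline of hour 42 is its only limit. It must start by 42 − 7 = hour 35.
Nothing follows task 8; the deadline of hour 42 is its only limit. It must start by 42 − 4 = hour 38.
Since task 8 (must start by hour 38, minus 2-hour gap → hour 36) depends on it, task 7 must finish by hour 36. Backing off its 8-hour duration gives a latest start of hour 28.
For task 6: task 2 (must start by hour 35); task 7 (must start by hour 28). The most restrictive is hour 28; with a 9-hour duration, task 6 must start by hour 19.
Task 5 feeds into task 6 (must start by hour 19); so task 5 must finish by hour 19 and therefore start by hour 14.

14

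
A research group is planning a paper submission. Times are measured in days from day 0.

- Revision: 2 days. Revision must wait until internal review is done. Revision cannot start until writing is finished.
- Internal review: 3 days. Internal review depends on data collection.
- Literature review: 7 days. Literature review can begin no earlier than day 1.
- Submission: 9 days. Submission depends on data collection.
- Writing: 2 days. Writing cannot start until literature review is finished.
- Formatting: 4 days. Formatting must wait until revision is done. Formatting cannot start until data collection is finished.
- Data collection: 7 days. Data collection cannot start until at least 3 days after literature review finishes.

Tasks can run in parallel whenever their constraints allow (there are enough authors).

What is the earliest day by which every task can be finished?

Literature review waits on its own release at day 1, so it starts at day 1 and finishes at 1 + 7 = day 8.
Writing cannot begin until literature review (finishes day 8). It runs from day 8 to 8 + 2 = day 10.
Data collection cannot begin until literature review (finishes day 8, plus 3-day gap → day 11). It runs from day 11 to 11 + 7 = day 18.
Submission waits on data collection (finishes day 18), so it starts at day 18 and finishes at 18 + 9 = day 27.
After data collection (finishes day 18), internal review can start at day 18 and finishes at day 21.
For revision: internal review (finishes day 21); writing (finishes day 10). Taking the maximum gives a start of day 21, and it finishes at 21 + 2 = day 23.
Formatting needs all of revision (finishes day 23); data collection (finishes day 18). That puts its earliest start at day 23; it finishes at 23 + 4 = day 27.
All tasks are finished once the last one completes. Finish times: Literature review at 8, Data collection at 18, Writing at 10, Internal review at 21, Revision at 23, Formatting at 27, Submission at 27. The latest is day 27.

27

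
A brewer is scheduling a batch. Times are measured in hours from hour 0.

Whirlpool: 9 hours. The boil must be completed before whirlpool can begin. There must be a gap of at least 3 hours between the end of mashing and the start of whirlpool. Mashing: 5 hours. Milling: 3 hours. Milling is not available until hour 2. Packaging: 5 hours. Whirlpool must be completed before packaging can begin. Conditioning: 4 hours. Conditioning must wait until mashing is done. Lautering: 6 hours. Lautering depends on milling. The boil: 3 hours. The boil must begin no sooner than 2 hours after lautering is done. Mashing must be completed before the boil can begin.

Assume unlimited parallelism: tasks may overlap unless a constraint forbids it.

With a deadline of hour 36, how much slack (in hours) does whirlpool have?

Mashing can start immediately at hour 0; it finishes at hour 5.
Milling cannot begin until its own release at hour 2. It runs from hour 2 to 2 + 3 = hour 5.
Lautering waits on milling (finishes hour 5), so it starts at hour 5 and finishes at 5 + 6 = hour 11.
The boil needs all of lautering (finishes hour 11, plus 2-hour gap → hour 13); mashing (finishes hour 5). That puts its earliest start at hour 13; it finishes at 13 + 3 = hour 16.
For whirlpool: the boil (finishes hour 16); mashing (finishes hour 5, plus 3-hour gap → hour 8). Taking the maximum gives a start of hour 16, and it finishes at 16 + 9 = hour 25.

Working backward from the deadline:
Nothing follows packaging; the deadline of hour 36 is its only limit. It must start by 36 − 5 = hour 31.
Whirlpool has to be done before packaging (must start by hour 31). That means finishing by hour 31, i.e. starting by 31 − 9 = hour 22.
So whirlpool can start as early as hour 16 and as late as hour 22, giving 22 − 16 = 6 hours of slack.

6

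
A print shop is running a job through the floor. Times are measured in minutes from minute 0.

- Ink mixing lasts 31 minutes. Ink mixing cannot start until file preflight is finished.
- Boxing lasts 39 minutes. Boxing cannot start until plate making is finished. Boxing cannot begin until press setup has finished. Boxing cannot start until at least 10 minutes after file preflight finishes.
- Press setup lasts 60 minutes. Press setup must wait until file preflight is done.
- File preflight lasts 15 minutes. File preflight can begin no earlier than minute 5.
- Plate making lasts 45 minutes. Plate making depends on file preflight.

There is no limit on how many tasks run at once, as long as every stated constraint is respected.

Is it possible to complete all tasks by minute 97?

After its own release at minute 5, file preflight can start at minute 5 and finishes at minute 20.
After file preflight (finishes minute 20), press setup can start at minute 20 and finishes at minute 80.
After file preflight (finishes minute 20), ink mixing can start at minute 20 and finishes at minute 51.
Plate making waits on file preflight (finishes minute 20), so it starts at minute 20 and finishes at 20 + 45 = minute 65.
Boxing cannot start until plate making (finishes minute 65); press setup (finishes minute 80); file preflight (finishes minute 20, plus 10-minute gap → minute 30). The controlling bound is minute 80, so boxing finishes at 80 + 39 = minute 119.
The earliest everything can be done is minute 119, which is after the deadline of 97, so it is not possible.

No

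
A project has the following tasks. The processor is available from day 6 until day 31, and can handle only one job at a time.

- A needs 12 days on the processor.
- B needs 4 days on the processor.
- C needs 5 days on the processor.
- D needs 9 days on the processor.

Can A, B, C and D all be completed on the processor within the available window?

No

The processor window is 31 − 6 = 25 days.
Running back to back, the jobs need 12 + 4 + 5 + 9 = 30 days on the processor.
Since 30 > 25, they cannot all fit.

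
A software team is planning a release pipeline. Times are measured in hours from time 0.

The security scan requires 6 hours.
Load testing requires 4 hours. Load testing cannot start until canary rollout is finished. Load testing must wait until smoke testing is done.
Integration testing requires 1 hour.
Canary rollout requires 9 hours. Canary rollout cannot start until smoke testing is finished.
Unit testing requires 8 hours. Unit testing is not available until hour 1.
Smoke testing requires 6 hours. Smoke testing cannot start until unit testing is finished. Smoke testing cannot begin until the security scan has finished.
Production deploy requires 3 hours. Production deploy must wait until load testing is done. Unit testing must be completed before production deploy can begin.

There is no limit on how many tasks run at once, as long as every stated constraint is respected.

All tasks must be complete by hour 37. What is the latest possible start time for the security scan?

Nothing follows production deploy; the deadline of hour 37 is its only limit. It must start by 37 − 3 = hour 34.
Load testing feeds into production deploy (must start by hour 34); so load testing must finish by hour 34 and therefore start by hour 30.
Canary rollout has to be done before load testing (must start by hour 30). That means finishing by hour 30, i.e. starting by 30 − 9 = hour 21.
Smoke testing has several dependents: canary rollout (must start by hour 21); load testing (must start by hour 30). The earliest of those limits is hour 21, so smoke testing must start by 21 − 6 = hour 15.
Since smoke testing (must start by hour 15) depends on it, the security scan must finish by hour 15. Backing off its 6-hour duration gives a latest start of hour 9.

9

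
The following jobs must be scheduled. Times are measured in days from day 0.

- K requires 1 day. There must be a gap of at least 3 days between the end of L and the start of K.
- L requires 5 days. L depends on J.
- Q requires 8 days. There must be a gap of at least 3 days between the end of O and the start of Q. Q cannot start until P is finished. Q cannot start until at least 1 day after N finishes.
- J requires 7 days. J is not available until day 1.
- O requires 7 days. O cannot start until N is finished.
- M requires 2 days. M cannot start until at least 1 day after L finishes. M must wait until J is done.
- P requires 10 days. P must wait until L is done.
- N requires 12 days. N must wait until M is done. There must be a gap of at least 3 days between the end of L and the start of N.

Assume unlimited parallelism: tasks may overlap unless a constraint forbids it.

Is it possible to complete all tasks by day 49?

Yes

After its own release at day 1, J can start at day 1 and finishes at day 8.
After J (finishes day 8), L can start at day 8 and finishes at day 13.
P waits on L (finishes day 13), so it starts at day 13 and finishes at 13 + 10 = day 23.
M cannot start until L (finishes day 13, plus 1-day gap → day 14); J (finishes day 8). The controlling bound is day 14, so M finishes at 14 + 2 = day 16.
N needs all of M (finishes day 16); L (finishes day 13, plus 3-day gap → day 16). That puts its earliest start at day 16; it finishes at 16 + 12 = day 28.
After N (finishes day 28), O can start at day 28 and finishes at day 35.
For Q: O (finishes day 35, plus 3-day gap → day 38); P (finishes day 23); N (finishes day 28, plus 1-day gap → day 29). Taking the maximum gives a start of day 38, and it finishes at 38 + 8 = day 46.
After L (finishes day 13, plus 3-day gap → day 16), K can start at day 16 and finishes at day 17.
Every task is finished by day 46, which is no later than the deadline of 49, so the schedule is feasible.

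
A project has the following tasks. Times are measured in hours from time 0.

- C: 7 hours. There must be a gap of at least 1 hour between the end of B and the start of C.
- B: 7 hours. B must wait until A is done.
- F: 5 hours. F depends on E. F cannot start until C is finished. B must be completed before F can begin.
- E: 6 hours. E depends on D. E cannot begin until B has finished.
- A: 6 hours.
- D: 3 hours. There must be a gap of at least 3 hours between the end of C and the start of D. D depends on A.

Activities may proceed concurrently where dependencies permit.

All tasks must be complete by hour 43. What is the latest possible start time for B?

11

F must finish by hour 43; it takes 5 hours, so it must start by 43 − 5 = hour 38.
Since F (must start by hour 38) depends on it, E must finish by hour 38. Backing off its 6-hour duration gives a latest start of hour 32.
D must finish before E (must start by hour 32). With a 3-hour duration, D must start by 32 − 3 = hour 29.
C has several dependents: D (must start by hour 29, minus 3-hour gap → hour 26); F (must start by hour 38). The earliest of those limits is hour 26, so C must start by 26 − 7 = hour 19.
B feeds C (must start by hour 19, minus 1-hour gap → hour 18); E (must start by hour 32); F (must start by hour 38). Taking the minimum, B must finish by hour 18 and start by 18 − 7 = hour 11.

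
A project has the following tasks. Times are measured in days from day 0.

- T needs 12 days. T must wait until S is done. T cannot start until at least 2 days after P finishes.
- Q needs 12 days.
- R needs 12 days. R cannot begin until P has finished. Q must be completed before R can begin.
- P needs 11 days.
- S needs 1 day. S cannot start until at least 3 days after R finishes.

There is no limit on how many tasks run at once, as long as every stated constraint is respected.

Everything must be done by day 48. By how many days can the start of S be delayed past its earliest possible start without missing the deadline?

8

Q has no prerequisites, so it starts at day 0 and finishes at day 12.
P has no prerequisites, so it starts at day 0 and finishes at day 11.
R needs all of P (finishes day 11); Q (finishes day 12). That puts its earliest start at day 12; it finishes at 12 + 12 = day 24.
S cannot begin until R (finishes day 24, plus 3-day gap → day 27). It runs from day 27 to 27 + 1 = day 28.

Working backward from the deadline:
T must finish by day 48; it takes 12 days, so it must start by 48 − 12 = day 36.
S has to be done before T (must start by day 36). That means finishing by day 36, i.e. starting by 36 − 1 = day 35.
So S can start as early as day 27 and as late as day 35, giving 35 − 27 = 8 days of slack.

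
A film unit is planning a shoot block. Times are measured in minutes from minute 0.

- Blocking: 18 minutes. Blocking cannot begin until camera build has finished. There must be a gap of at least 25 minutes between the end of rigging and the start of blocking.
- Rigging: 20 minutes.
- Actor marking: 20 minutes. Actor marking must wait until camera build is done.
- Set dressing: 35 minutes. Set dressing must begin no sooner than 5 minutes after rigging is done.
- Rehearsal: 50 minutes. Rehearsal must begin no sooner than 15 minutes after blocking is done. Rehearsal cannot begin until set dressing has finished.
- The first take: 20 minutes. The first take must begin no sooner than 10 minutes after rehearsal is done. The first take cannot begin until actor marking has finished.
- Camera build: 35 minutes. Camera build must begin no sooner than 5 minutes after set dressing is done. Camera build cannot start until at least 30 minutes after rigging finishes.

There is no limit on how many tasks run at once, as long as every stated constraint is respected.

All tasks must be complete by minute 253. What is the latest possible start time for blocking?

140

The first take has no dependents, so it just needs to finish by minute 253. Starting by 253 − 20 = minute 233 achieves that.
Since the first take (must start by minute 233, minus 10-minute gap → minute 223) depends on it, rehearsal must finish by minute 223. Backing off its 50-minute duration gives a latest start of minute 173.
Blocking must finish before rehearsal (must start by minute 173, minus 15-minute gap → minute 158). With an 18-minute duration, blocking must start by 158 − 18 = minute 140.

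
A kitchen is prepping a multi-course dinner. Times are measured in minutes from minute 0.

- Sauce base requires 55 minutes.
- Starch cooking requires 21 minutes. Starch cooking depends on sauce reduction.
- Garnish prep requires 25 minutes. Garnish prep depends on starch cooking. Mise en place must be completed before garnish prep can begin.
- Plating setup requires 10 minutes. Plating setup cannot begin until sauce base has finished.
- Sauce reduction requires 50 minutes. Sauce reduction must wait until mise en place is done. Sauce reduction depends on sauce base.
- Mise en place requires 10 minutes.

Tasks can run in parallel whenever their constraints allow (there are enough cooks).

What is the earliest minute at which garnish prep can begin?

Sauce base has no prerequisites, so it starts at minute 0 and finishes at minute 55.
Nothing blocks mise en place, so it runs from minute 0 to minute 10.
Sauce reduction cannot start until mise en place (finishes minute 10); sauce base (finishes minute 55). The controlling bound is minute 55, so sauce reduction finishes at 55 + 50 = minute 105.
Starch cooking cannot begin until sauce reduction (finishes minute 105). It runs from minute 105 to 105 + 21 = minute 126.
Garnish prep waits on starch cooking (finishes minute 126); mise en place (finishes minute 10). The latest of these is minute 126, which is the earliest garnish prep can start.

126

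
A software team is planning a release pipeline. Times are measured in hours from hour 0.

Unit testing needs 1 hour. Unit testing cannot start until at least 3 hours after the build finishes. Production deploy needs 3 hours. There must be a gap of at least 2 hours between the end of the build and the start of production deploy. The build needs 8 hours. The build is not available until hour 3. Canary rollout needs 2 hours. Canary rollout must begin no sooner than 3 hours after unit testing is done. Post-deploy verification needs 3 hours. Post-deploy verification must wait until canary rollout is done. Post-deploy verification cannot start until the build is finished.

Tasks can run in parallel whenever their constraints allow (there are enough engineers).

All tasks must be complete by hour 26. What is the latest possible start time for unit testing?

17

Post-deploy verification must finish by hour 26; it takes 3 hours, so it must start by 26 − 3 = hour 23.
Canary rollout feeds into post-deploy verification (must start by hour 23); so canary rollout must finish by hour 23 and therefore start by hour 21.
Since canary rollout (must start by hour 21, minus 3-hour gap → hour 18) depends on it, unit testing must finish by hour 18. Backing off its 1-hour duration gives a latest start of hour 17.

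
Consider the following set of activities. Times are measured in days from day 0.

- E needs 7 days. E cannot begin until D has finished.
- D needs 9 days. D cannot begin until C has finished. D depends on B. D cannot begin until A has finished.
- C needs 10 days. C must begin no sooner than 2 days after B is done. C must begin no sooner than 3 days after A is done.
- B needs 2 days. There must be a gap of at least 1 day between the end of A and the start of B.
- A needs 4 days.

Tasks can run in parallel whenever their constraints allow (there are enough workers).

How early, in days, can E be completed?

A can start immediately at day 0; it finishes at day 4.
After A (finishes day 4, plus 1-day gap → day 5), B can start at day 5 and finishes at day 7.
For C: B (finishes day 7, plus 2-day gap → day 9); A (finishes day 4, plus 3-day gap → day 7). Taking the maximum gives a start of day 9, and it finishes at 9 + 10 = day 19.
D has to wait for C (finishes day 19); B (finishes day 7); A (finishes day 4). The latest of these is day 19, so D runs day 19 to 19 + 9 = day 28.
E cannot begin until D (finishes day 28). It runs from day 28 to 28 + 7 = day 35.

35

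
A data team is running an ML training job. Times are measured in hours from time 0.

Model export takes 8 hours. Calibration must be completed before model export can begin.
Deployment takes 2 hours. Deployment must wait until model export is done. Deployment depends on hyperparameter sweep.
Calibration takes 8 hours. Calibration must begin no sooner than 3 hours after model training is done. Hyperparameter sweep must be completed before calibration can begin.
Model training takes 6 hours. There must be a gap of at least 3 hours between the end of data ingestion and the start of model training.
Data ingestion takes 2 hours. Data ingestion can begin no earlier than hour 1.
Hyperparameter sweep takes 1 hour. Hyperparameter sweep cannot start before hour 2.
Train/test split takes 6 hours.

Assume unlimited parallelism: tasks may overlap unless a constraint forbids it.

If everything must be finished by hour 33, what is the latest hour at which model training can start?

6

Deployment has no dependents, so it just needs to finish by hour 33. Starting by 33 − 2 = hour 31 achieves that.
Model export has to be done before deployment (must start by hour 31). That means finishing by hour 31, i.e. starting by 31 − 8 = hour 23.
Calibration has to be done before model export (must start by hour 23). That means finishing by hour 23, i.e. starting by 23 − 8 = hour 15.
Model training has to be done before calibration (must start by hour 15, minus 3-hour gap → hour 12). That means finishing by hour 12, i.e. starting by 12 − 6 = hour 6.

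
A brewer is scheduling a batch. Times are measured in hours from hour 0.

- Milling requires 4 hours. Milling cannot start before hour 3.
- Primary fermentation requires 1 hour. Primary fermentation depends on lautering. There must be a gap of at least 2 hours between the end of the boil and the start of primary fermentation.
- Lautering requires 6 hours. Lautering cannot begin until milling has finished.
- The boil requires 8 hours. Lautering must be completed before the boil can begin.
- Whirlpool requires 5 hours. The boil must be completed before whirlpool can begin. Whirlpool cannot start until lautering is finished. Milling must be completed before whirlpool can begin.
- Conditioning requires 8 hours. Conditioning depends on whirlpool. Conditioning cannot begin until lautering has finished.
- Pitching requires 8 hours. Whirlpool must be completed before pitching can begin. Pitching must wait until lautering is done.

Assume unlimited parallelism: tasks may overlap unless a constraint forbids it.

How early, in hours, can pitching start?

Milling waits on its own release at hour 3, so it starts at hour 3 and finishes at 3 + 4 = hour 7.
After milling (finishes hour 7), lautering can start at hour 7 and finishes at hour 13.
The boil cannot begin until lautering (finishes hour 13). It runs from hour 13 to 13 + 8 = hour 21.
Whirlpool has to wait for the boil (finishes hour 21); lautering (finishes hour 13); milling (finishes hour 7). The latest of these is hour 21, so whirlpool runs hour 21 to 21 + 5 = hour 26.
Pitching waits on whirlpool (finishes hour 26); lautering (finishes hour 13). The latest of these is hour 26, which is the earliest pitching can start.

26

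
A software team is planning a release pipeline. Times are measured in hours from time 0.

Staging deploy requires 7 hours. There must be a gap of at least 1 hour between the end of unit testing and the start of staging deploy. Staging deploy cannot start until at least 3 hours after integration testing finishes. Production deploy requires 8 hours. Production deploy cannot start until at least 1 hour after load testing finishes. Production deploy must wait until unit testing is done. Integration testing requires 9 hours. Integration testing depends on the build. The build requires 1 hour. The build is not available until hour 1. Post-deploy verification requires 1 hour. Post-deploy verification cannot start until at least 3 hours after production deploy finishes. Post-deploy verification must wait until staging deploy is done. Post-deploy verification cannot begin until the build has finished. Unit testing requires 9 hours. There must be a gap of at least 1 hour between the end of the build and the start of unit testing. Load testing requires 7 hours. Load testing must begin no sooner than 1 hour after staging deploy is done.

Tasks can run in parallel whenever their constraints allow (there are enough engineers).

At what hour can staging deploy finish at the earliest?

21

After its own release at hour 1, the build can start at hour 1 and finishes at hour 2.
Integration testing waits on the build (finishes hour 2), so it starts at hour 2 and finishes at 2 + 9 = hour 11.
Unit testing waits on the build (finishes hour 2, plus 1-hour gap → hour 3), so it starts at hour 3 and finishes at 3 + 9 = hour 12.
Staging deploy has to wait for unit testing (finishes hour 12, plus 1-hour gap → hour 13); integration testing (finishes hour 11, plus 3-hour gap → hour 14). The latest of these is hour 14, so staging deploy runs hour 14 to 14 + 7 = hour 21.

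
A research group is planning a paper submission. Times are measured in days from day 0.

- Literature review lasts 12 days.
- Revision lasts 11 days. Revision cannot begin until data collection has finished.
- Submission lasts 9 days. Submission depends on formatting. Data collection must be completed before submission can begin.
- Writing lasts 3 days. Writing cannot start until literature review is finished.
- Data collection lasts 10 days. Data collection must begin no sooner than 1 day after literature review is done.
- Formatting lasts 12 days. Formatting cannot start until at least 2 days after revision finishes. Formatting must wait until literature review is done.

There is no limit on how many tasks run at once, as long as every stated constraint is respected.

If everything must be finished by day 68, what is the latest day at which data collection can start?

24

Submission must finish by day 68; it takes 9 days, so it must start by 68 − 9 = day 59.
Formatting must finish before submission (must start by day 59). With a 12-day duration, formatting must start by 59 − 12 = day 47.
Revision must finish before formatting (must start by day 47, minus 2-day gap → day 45). With an 11-day duration, revision must start by 45 − 11 = day 34.
Data collection feeds revision (must start by day 34); submission (must start by day 59). Taking the minimum, data collection must finish by day 34 and start by 34 − 10 = day 24.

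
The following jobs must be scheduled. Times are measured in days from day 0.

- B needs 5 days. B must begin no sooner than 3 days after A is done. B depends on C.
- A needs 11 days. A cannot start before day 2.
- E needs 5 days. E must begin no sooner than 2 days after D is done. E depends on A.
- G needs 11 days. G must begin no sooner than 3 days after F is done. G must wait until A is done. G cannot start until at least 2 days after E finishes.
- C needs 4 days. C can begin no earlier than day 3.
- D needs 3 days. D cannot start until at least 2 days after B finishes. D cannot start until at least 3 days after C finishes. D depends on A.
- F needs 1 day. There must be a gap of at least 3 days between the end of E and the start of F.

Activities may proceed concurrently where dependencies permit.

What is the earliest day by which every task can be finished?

51

C cannot begin until its own release at day 3. It runs from day 3 to 3 + 4 = day 7.
A waits on its own release at day 2, so it starts at day 2 and finishes at 2 + 11 = day 13.
B needs all of A (finishes day 13, plus 3-day gap → day 16); C (finishes day 7). That puts its earliest start at day 16; it finishes at 16 + 5 = day 21.
D has to wait for B (finishes day 21, plus 2-day gap → day 23); C (finishes day 7, plus 3-day gap → day 10); A (finishes day 13). The latest of these is day 23, so D runs day 23 to 23 + 3 = day 26.
E cannot start until D (finishes day 26, plus 2-day gap → day 28); A (finishes day 13). The controlling bound is day 28, so E finishes at 28 + 5 = day 33.
After E (finishes day 33, plus 3-day gap → day 36), F can start at day 36 and finishes at day 37.
G needs all of F (finishes day 37, plus 3-day gap → day 40); A (finishes day 13); E (finishes day 33, plus 2-day gap → day 35). That puts its earliest start at day 40; it finishes at 40 + 11 = day 51.
All tasks are finished once the last one completes. Finish times: A at 13, B at 21, C at 7, D at 26, E at 33, F at 37, G at 51. The latest is day 51.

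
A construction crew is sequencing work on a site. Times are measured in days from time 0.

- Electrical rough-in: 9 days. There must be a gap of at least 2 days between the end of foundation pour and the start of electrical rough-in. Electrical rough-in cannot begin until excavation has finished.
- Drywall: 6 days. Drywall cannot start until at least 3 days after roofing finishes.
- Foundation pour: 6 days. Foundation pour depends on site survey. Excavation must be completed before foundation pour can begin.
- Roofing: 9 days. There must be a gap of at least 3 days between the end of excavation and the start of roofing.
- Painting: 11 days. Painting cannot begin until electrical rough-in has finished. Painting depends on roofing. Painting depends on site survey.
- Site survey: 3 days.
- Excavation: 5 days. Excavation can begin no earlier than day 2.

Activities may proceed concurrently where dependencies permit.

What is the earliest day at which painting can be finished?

35

Excavation cannot begin until its own release at day 2. It runs from day 2 to 2 + 5 = day 7.
After excavation (finishes day 7, plus 3-day gap → day 10), roofing can start at day 10 and finishes at day 19.
Site survey can start immediately at day 0; it finishes at day 3.
For foundation pour: site survey (finishes day 3); excavation (finishes day 7). Taking the maximum gives a start of day 7, and it finishes at 7 + 6 = day 13.
Electrical rough-in has to wait for foundation pour (finishes day 13, plus 2-day gap → day 15); excavation (finishes day 7). The latest of these is day 15, so electrical rough-in runs day 15 to 15 + 9 = day 24.
Painting cannot start until electrical rough-in (finishes day 24); roofing (finishes day 19); site survey (finishes day 3). The controlling bound is day 24, so painting finishes at 24 + 11 = day 35.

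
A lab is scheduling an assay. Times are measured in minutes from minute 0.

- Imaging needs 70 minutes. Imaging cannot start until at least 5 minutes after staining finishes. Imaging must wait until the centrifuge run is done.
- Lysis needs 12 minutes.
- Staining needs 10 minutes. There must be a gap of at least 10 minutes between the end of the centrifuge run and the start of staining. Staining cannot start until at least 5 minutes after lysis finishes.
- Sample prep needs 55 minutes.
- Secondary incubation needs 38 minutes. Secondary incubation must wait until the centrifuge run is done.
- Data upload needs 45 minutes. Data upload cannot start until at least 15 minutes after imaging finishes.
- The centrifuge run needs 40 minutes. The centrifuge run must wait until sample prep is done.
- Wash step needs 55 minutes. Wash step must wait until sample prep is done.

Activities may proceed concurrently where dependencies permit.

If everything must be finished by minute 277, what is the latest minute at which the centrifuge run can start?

Data upload has no dependents, so it just needs to finish by minute 277. Starting by 277 − 45 = minute 232 achieves that.
Imaging has to be done before data upload (must start by minute 232, minus 15-minute gap → minute 217). That means finishing by minute 217, i.e. starting by 217 − 70 = minute 147.
Since imaging (must start by minute 147, minus 5-minute gap → minute 142) depends on it, staining must finish by minute 142. Backing off its 10-minute duration gives a latest start of minute 132.
Secondary incubation must finish by minute 277; it takes 38 minutes, so it must start by 277 − 38 = minute 239.
The centrifuge run must finish in time for staining (must start by minute 132, minus 10-minute gap → minute 122); secondary incubation (must start by minute 239); imaging (must start by minute 147). The tightest is minute 122, so the centrifuge run must start by 122 − 40 = minute 82.

82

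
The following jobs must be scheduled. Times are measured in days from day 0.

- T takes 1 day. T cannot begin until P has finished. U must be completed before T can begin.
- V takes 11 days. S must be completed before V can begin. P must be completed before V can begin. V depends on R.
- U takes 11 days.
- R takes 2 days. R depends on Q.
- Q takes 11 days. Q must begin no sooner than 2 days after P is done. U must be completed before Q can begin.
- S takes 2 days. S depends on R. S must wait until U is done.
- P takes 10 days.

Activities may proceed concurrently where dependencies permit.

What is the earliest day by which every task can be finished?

38

U can start immediately at day 0; it finishes at day 11.
P has no prerequisites, so it starts at day 0 and finishes at day 10.
T has to wait for P (finishes day 10); U (finishes day 11). The latest of these is day 11, so T runs day 11 to 11 + 1 = day 12.
For Q: P (finishes day 10, plus 2-day gap → day 12); U (finishes day 11). Taking the maximum gives a start of day 12, and it finishes at 12 + 11 = day 23.
R cannot begin until Q (finishes day 23). It runs from day 23 to 23 + 2 = day 25.
For S: R (finishes day 25); U (finishes day 11). Taking the maximum gives a start of day 25, and it finishes at 25 + 2 = day 27.
V cannot start until S (finishes day 27); P (finishes day 10); R (finishes day 25). The controlling bound is day 27, so V finishes at 27 + 11 = day 38.
All tasks are finished once the last one completes. Finish times: P at 10, Q at 23, R at 25, S at 27, T at 12, U at 11, V at 38. The latest is day 38.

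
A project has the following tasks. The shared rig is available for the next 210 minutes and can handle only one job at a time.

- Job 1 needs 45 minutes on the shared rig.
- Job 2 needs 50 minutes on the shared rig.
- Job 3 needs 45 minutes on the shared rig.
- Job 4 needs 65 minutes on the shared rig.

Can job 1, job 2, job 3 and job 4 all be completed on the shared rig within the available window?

Running back to back, the jobs need 45 + 50 + 45 + 65 = 205 minutes on the shared rig.
Since 205 ≤ 210, they fit within the window.

Yes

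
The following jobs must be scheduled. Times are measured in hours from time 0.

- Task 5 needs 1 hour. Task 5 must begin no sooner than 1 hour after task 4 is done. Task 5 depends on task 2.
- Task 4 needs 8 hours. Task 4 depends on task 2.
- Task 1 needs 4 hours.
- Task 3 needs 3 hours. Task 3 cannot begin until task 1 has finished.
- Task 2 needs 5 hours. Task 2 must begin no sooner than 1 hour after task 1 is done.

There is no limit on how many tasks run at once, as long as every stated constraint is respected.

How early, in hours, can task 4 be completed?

18

Task 1 can start immediately at hour 0; it finishes at hour 4.
Task 2 cannot begin until task 1 (finishes hour 4, plus 1-hour gap → hour 5). It runs from hour 5 to 5 + 5 = hour 10.
Task 4 cannot begin until task 2 (finishes hour 10). It runs from hour 10 to 10 + 8 = hour 18.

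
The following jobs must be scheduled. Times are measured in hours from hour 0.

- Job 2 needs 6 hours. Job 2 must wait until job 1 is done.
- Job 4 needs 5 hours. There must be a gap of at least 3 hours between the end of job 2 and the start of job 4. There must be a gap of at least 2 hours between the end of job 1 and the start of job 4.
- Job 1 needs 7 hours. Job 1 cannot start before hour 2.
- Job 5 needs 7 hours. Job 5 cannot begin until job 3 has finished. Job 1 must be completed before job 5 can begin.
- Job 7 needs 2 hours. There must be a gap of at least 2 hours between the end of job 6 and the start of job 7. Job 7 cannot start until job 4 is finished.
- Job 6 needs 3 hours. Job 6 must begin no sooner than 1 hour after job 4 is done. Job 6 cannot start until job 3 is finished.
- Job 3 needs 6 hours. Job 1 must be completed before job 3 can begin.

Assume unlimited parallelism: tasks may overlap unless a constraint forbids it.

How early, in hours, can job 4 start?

18

Job 1 cannot begin until its own release at hour 2. It runs from hour 2 to 2 + 7 = hour 9.
After job 1 (finishes hour 9), job 2 can start at hour 9 and finishes at hour 15.
Job 4 waits on job 2 (finishes hour 15, plus 3-hour gap → hour 18); job 1 (finishes hour 9, plus 2-hour gap → hour 11). The latest of these is hour 18, which is the earliest job 4 can start.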